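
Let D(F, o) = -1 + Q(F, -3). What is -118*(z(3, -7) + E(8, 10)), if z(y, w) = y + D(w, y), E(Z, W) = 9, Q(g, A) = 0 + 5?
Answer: -1888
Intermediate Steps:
Q(g, A) = 5
D(F, o) = 4 (D(F, o) = -1 + 5 = 4)
z(y, w) = 4 + y (z(y, w) = y + 4 = 4 + y)
-118*(z(3, -7) + E(8, 10)) = -118*((4 + 3) + 9) = -118*(7 + 9) = -118*16 = -1888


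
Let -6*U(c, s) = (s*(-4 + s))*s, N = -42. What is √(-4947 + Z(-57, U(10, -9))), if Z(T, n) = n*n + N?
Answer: √103245/2 ≈ 160.66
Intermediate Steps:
U(c, s) = -s²*(-4 + s)/6 (U(c, s) = -s*(-4 + s)*s/6 = -s²*(-4 + s)/6)
Z(T, n) = -42 + n² (Z(T, n) = n*n - 42 = n² - 42 = -42 + n²)
√(-4947 + Z(-57, U(10, -9))) = √(-4947 + (-42 + ((⅙)*(-9)²*(4 - 1*(-9)))²)) = √(-4947 + (-42 + ((⅙)*81*(4 + 9))²)) = √(-4947 + (-42 + ((⅙)*81*13)²)) = √(-4947 + (-42 + (351/2)²)) = √(-4947 + (-42 + 123201/4)) = √(-4947 + 123033/4) = √(103245/4) = √103245/2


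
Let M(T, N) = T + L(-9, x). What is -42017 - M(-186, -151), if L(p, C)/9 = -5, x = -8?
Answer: -41786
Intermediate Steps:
L(p, C) = -45 (L(p, C) = 9*(-5) = -45)
M(T, N) = -45 + T (M(T, N) = T - 45 = -45 + T)
-42017 - M(-186, -151) = -42017 - (-45 - 186) = -42017 - 1*(-231) = -42017 + 231 = -41786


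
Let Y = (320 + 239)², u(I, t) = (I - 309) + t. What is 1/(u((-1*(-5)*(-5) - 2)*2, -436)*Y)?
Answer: -1/249672319 ≈ -4.0053e-9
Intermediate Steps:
u(I, t) = -309 + I + t (u(I, t) = (-309 + I) + t = -309 + I + t)
Y = 312481 (Y = 559² = 312481)
1/(u((-1*(-5)*(-5) - 2)*2, -436)*Y) = 1/(-309 + (-1*(-5)*(-5) - 2)*2 - 436*312481) = (1/312481)/(-309 + (5*(-5) - 2)*2 - 436) = (1/312481)/(-309 + (-25 - 2)*2 - 436) = (1/312481)/(-309 - 27*2 - 436) = (1/312481)/(-309 - 54 - 436) = (1/312481)/(-799) = -1/799*1/312481 = -1/249672319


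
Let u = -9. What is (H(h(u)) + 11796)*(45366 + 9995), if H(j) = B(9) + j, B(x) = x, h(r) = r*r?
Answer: 658020846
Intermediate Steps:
h(r) = r²
H(j) = 9 + j
(H(h(u)) + 11796)*(45366 + 9995) = ((9 + (-9)²) + 11796)*(45366 + 9995) = ((9 + 81) + 11796)*55361 = (90 + 11796)*55361 = 11886*55361 = 658020846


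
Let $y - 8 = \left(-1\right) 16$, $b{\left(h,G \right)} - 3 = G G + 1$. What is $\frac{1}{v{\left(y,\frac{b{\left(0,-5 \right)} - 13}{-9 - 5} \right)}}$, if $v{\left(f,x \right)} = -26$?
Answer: $- \frac{1}{26} \approx -0.038462$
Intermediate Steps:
$b{\left(h,G \right)} = 4 + G^{2}$ ($b{\left(h,G \right)} = 3 + \left(G G + 1\right) = 3 + \left(G^{2} + 1\right) = 3 + \left(1 + G^{2}\right) = 4 + G^{2}$)
$y = -8$ ($y = 8 - 16 = -8$)
$\frac{1}{v{\left(y,\frac{b{\left(0,-5 \right)} - 13}{-9 - 5} \right)}} = \frac{1}{-26} = - \frac{1}{26}$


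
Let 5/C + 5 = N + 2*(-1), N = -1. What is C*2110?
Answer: -5275/4 ≈ -1318.8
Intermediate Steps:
C = -5/8 (C = 5/(-5 + (-1 + 2*(-1))) = 5/(-5 + (-1 - 2)) = 5/(-5 - 3) = 5/(-8) = 5*(-⅛) = -5/8 ≈ -0.62500)
C*2110 = -5/8*2110 = -5275/4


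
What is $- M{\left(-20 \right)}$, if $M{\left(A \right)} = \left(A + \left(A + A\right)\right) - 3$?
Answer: $63$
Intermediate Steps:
$M{\left(A \right)} = -3 + 3 A$ ($M{\left(A \right)} = \left(A + 2 A\right) - 3 = 3 A - 3 = -3 + 3 A$)
$- M{\left(-20 \right)} = - (-3 + 3 \left(-20\right)) = - (-3 - 60) = \left(-1\right) \left(-63\right) = 63$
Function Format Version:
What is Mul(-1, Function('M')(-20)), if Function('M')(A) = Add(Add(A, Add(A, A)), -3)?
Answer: 63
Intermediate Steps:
Function('M')(A) = Add(-3, Mul(3, A)) (Function('M')(A) = Add(Add(A, Mul(2, A)), -3) = Add(Mul(3, A), -3) = Add(-3, Mul(3, A)))
Mul(-1, Function('M')(-20)) = Mul(-1, Add(-3, Mul(3, -20))) = Mul(-1, Add(-3, -60)) = Mul(-1, -63) = 63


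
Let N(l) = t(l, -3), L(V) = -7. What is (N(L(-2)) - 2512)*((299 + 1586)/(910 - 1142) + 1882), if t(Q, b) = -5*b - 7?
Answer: -4692183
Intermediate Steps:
t(Q, b) = -7 - 5*b
N(l) = 8 (N(l) = -7 - 5*(-3) = -7 + 15 = 8)
(N(L(-2)) - 2512)*((299 + 1586)/(910 - 1142) + 1882) = (8 - 2512)*((299 + 1586)/(910 - 1142) + 1882) = -2504*(1885/(-232) + 1882) = -2504*(1885*(-1/232) + 1882) = -2504*(-65/8 + 1882) = -2504*14991/8 = -4692183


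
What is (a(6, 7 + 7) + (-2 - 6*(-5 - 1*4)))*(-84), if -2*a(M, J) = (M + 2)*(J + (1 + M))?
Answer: 2688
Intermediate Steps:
a(M, J) = -(2 + M)*(1 + J + M)/2 (a(M, J) = -(M + 2)*(J + (1 + M))/2 = -(2 + M)*(1 + J + M)/2)
(a(6, 7 + 7) + (-2 - 6*(-5 - 1*4)))*(-84) = ((-1 - (7 + 7) - 3/2*6 - 1/2*6**2 - 1/2*(7 + 7)*6) + (-2 - 6*(-5 - 1*4)))*(-84) = ((-1 - 1*14 - 9 - 1/2*36 - 1/2*14*6) + (-2 - 6*(-5 - 4)))*(-84) = ((-1 - 14 - 9 - 18 - 42) + (-2 - 6*(-9)))*(-84) = (-84 + (-2 + 54))*(-84) = (-84 + 52)*(-84) = -32*(-84) = 2688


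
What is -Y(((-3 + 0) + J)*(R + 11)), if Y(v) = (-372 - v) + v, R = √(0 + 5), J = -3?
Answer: 372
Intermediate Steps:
R = √5 ≈ 2.2361
Y(v) = -372
-Y(((-3 + 0) + J)*(R + 11)) = -1*(-372) = 372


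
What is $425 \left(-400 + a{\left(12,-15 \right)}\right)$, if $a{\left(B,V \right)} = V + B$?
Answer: $-171275$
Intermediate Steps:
$a{\left(B,V \right)} = B + V$
$425 \left(-400 + a{\left(12,-15 \right)}\right) = 425 \left(-400 + \left(12 - 15\right)\right) = 425 \left(-400 - 3\right) = 425 \left(-403\right) = -171275$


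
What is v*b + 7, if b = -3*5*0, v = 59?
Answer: 7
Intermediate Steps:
b = 0 (b = -15*0 = 0)
v*b + 7 = 59*0 + 7 = 0 + 7 = 7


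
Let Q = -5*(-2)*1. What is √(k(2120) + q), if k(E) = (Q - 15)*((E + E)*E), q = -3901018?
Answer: I*√48845018 ≈ 6988.9*I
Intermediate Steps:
Q = 10 (Q = 10*1 = 10)
k(E) = -10*E² (k(E) = (10 - 15)*((E + E)*E) = -5*2*E*E = -10*E²)
√(k(2120) + q) = √(-10*2120² - 3901018) = √(-10*4494400 - 3901018) = √(-44944000 - 3901018) = √(-48845018) = I*√48845018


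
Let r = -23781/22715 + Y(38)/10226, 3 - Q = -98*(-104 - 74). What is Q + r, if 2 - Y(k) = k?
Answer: -2025751047718/116141795 ≈ -17442.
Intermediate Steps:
Y(k) = 2 - k
Q = -17441 (Q = 3 - (-98)*(-104 - 74) = 3 - (-98)*(-178) = 3 - 1*17444 = 3 - 17444 = -17441)
r = -122001123/116141795 (r = -23781/22715 + (2 - 1*38)/10226 = -23781*1/22715 + (2 - 38)*(1/10226) = -23781/22715 - 36*1/10226 = -23781/22715 - 18/5113 = -122001123/116141795 ≈ -1.0504)
Q + r = -17441 - 122001123/116141795 = -2025751047718/116141795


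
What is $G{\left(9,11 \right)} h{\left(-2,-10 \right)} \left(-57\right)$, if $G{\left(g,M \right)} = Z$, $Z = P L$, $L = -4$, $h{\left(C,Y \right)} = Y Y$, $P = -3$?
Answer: $-68400$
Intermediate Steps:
$h{\left(C,Y \right)} = Y^{2}$
$Z = 12$ ($Z = \left(-3\right) \left(-4\right) = 12$)
$G{\left(g,M \right)} = 12$
$G{\left(9,11 \right)} h{\left(-2,-10 \right)} \left(-57\right) = 12 \left(-10\right)^{2} \left(-57\right) = 12 \cdot 100 \left(-57\right) = 1200 \left(-57\right) = -68400$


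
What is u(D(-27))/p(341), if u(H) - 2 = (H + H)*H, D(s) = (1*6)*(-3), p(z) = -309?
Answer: -650/309 ≈ -2.1036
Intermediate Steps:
D(s) = -18 (D(s) = 6*(-3) = -18)
u(H) = 2 + 2*H² (u(H) = 2 + (H + H)*H = 2 + (2*H)*H = 2 + 2*H²)
u(D(-27))/p(341) = (2 + 2*(-18)²)/(-309) = (2 + 2*324)*(-1/309) = (2 + 648)*(-1/309) = 650*(-1/309) = -650/309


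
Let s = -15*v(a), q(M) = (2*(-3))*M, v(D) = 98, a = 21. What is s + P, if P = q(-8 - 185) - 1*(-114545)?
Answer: 114233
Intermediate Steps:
q(M) = -6*M
s = -1470 (s = -15*98 = -1470)
P = 115703 (P = -6*(-8 - 185) - 1*(-114545) = -6*(-193) + 114545 = 1158 + 114545 = 115703)
s + P = -1470 + 115703 = 114233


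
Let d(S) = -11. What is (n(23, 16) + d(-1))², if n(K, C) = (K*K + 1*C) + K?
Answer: 310249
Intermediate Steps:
n(K, C) = C + K + K² (n(K, C) = (K² + C) + K = (C + K²) + K = C + K + K²)
(n(23, 16) + d(-1))² = ((16 + 23 + 23²) - 11)² = ((16 + 23 + 529) - 11)² = (568 - 11)² = 557² = 310249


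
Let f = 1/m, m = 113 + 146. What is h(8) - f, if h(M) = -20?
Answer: -5181/259 ≈ -20.004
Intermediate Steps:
m = 259
f = 1/259 ≈ 0.0038610
h(8) - f = -20 - 1*1/259 = -20 - 1/259 = -5181/259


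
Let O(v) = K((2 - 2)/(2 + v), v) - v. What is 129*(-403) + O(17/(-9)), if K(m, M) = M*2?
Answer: -467900/9 ≈ -51989.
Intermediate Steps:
K(m, M) = 2*M
O(v) = v (O(v) = 2*v - v = v)
129*(-403) + O(17/(-9)) = 129*(-403) + 17/(-9) = -51987 + 17*(-1/9) = -51987 - 17/9 = -467900/9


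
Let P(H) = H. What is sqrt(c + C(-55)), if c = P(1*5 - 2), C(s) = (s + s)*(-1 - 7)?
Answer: sqrt(883) ≈ 29.715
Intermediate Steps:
C(s) = -16*s (C(s) = (2*s)*(-8) = -16*s)
c = 3 (c = 1*5 - 2 = 5 - 2 = 3)
sqrt(c + C(-55)) = sqrt(3 - 16*(-55)) = sqrt(3 + 880) = sqrt(883)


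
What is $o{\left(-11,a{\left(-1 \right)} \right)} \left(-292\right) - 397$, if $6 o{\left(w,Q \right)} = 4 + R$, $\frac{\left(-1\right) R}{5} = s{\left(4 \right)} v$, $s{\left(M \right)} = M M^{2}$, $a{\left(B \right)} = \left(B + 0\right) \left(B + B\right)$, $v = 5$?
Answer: $77275$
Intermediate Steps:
$a{\left(B \right)} = 2 B^{2}$ ($a{\left(B \right)} = B 2 B = 2 B^{2}$)
$s{\left(M \right)} = M^{3}$
$R = -1600$ ($R = - 5 \cdot 4^{3} \cdot 5 = - 5 \cdot 64 \cdot 5 = \left(-5\right) 320 = -1600$)
$o{\left(w,Q \right)} = -266$ ($o{\left(w,Q \right)} = \frac{4 - 1600}{6} = \frac{1}{6} \left(-1596\right) = -266$)
$o{\left(-11,a{\left(-1 \right)} \right)} \left(-292\right) - 397 = \left(-266\right) \left(-292\right) - 397 = 77672 - 397 = 77275$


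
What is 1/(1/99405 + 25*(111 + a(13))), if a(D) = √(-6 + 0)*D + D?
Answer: 30632197576905/101222120909904751 - 3211440058125*I*√6/101222120909904751 ≈ 0.00030262 - 7.7714e-5*I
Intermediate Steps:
a(D) = D + I*D*√6 (a(D) = √(-6)*D + D = (I*√6)*D + D = I*D*√6 + D = D + I*D*√6)
1/(1/99405 + 25*(111 + a(13))) = 1/(1/99405 + 25*(111 + 13*(1 + I*√6))) = 1/(1/99405 + 25*(111 + (13 + 13*I*√6))) = 1/(1/99405 + 25*(124 + 13*I*√6)) = 1/(1/99405 + (3100 + 325*I*√6)) = 1/(308155501/99405 + 325*I*√6)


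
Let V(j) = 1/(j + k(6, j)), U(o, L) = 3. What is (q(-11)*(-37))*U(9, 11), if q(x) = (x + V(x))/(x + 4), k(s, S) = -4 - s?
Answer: -8584/49 ≈ -175.18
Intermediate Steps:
V(j) = 1/(-10 + j) (V(j) = 1/(j + (-4 - 1*6)) = 1/(j + (-4 - 6)) = 1/(j - 10) = 1/(-10 + j))
q(x) = (x + 1/(-10 + x))/(4 + x) (q(x) = (x + 1/(-10 + x))/(x + 4) = (x + 1/(-10 + x))/(4 + x))
(q(-11)*(-37))*U(9, 11) = (((1 - 11*(-10 - 11))/((-10 - 11)*(4 - 11)))*(-37))*3 = (((1 - 11*(-21))/(-21*(-7)))*(-37))*3 = (-1/21*(-⅐)*(1 + 231)*(-37))*3 = (-1/21*(-⅐)*232*(-37))*3 = ((232/147)*(-37))*3 = -8584/147*3 = -8584/49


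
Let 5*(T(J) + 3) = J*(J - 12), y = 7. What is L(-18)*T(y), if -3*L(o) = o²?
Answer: 1080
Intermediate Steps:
L(o) = -o²/3
T(J) = -3 + J*(-12 + J)/5 (T(J) = -3 + (J*(J - 12))/5 = -3 + (J*(-12 + J))/5 = -3 + J*(-12 + J)/5)
L(-18)*T(y) = (-⅓*(-18)²)*(-3 - 12/5*7 + (⅕)*7²) = (-⅓*324)*(-3 - 84/5 + (⅕)*49) = -108*(-3 - 84/5 + 49/5) = -108*(-10) = 1080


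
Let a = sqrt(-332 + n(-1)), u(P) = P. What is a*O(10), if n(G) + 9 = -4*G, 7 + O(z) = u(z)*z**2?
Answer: 993*I*sqrt(337) ≈ 18229.0*I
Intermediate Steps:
O(z) = -7 + z**3 (O(z) = -7 + z*z**2 = -7 + z**3)
n(G) = -9 - 4*G
a = I*sqrt(337) (a = sqrt(-332 + (-9 - 4*(-1))) = sqrt(-332 + (-9 + 4)) = sqrt(-332 - 5) = sqrt(-337) = I*sqrt(337) ≈ 18.358*I)
a*O(10) = (I*sqrt(337))*(-7 + 10**3) = (I*sqrt(337))*(-7 + 1000) = (I*sqrt(337))*993 = 993*I*sqrt(337)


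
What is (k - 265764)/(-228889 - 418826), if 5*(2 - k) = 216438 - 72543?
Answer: 294541/647715 ≈ 0.45474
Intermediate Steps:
k = -28777 (k = 2 - (216438 - 72543)/5 = 2 - ⅕*143895 = 2 - 28779 = -28777)
(k - 265764)/(-228889 - 418826) = (-28777 - 265764)/(-228889 - 418826) = -294541/(-647715) = -294541*(-1/647715) = 294541/647715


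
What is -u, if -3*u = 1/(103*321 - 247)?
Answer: 1/98448 ≈ 1.0158e-5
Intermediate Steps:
u = -1/98448 (u = -1/(3*(103*321 - 247)) = -1/(3*(33063 - 247)) = -1/3/32816 = -1/3*1/32816 = -1/98448 ≈ -1.0158e-5)
-u = -1*(-1/98448) = 1/98448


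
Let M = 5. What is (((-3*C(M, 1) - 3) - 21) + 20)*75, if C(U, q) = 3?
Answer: -975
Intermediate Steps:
(((-3*C(M, 1) - 3) - 21) + 20)*75 = (((-3*3 - 3) - 21) + 20)*75 = (((-9 - 3) - 21) + 20)*75 = ((-12 - 21) + 20)*75 = (-33 + 20)*75 = -13*75 = -975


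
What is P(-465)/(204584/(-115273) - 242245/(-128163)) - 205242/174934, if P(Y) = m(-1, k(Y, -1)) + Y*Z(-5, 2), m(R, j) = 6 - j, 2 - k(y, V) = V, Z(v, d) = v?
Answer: 3008099648843688471/149062021750631 ≈ 20180.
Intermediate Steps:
k(y, V) = 2 - V
P(Y) = 3 - 5*Y (P(Y) = (6 - (2 - 1*(-1))) + Y*(-5) = (6 - (2 + 1)) - 5*Y = (6 - 1*3) - 5*Y = (6 - 3) - 5*Y = 3 - 5*Y)
P(-465)/(204584/(-115273) - 242245/(-128163)) - 205242/174934 = (3 - 5*(-465))/(204584/(-115273) - 242245/(-128163)) - 205242/174934 = (3 + 2325)/(204584*(-1/115273) - 242245*(-1/128163)) - 205242*1/174934 = 2328/(-204584/115273 + 242245/128163) - 102621/87467 = 2328/(1704208693/14773733499) - 102621/87467 = 2328*(14773733499/1704208693) - 102621/87467 = 34393251585672/1704208693 - 102621/87467 = 3008099648843688471/149062021750631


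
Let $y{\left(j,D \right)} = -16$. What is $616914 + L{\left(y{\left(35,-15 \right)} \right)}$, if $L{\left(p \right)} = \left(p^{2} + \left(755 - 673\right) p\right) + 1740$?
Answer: $617598$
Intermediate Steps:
$L{\left(p \right)} = 1740 + p^{2} + 82 p$ ($L{\left(p \right)} = \left(p^{2} + 82 p\right) + 1740 = 1740 + p^{2} + 82 p$)
$616914 + L{\left(y{\left(35,-15 \right)} \right)} = 616914 + \left(1740 + \left(-16\right)^{2} + 82 \left(-16\right)\right) = 616914 + \left(1740 + 256 - 1312\right) = 616914 + 684 = 617598$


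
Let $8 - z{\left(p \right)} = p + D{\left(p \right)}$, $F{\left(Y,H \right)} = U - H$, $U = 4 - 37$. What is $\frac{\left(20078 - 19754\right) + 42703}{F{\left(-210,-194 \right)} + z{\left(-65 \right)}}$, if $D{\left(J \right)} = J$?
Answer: $\frac{43027}{299} \approx 143.9$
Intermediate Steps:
$U = -33$
$F{\left(Y,H \right)} = -33 - H$
$z{\left(p \right)} = 8 - 2 p$ ($z{\left(p \right)} = 8 - \left(p + p\right) = 8 - 2 p$)
$\frac{\left(20078 - 19754\right) + 42703}{F{\left(-210,-194 \right)} + z{\left(-65 \right)}} = \frac{\left(20078 - 19754\right) + 42703}{\left(-33 - -194\right) + \left(8 - -130\right)} = \frac{\left(20078 - 19754\right) + 42703}{\left(-33 + 194\right) + \left(8 + 130\right)} = \frac{324 + 42703}{161 + 138} = \frac{43027}{299}$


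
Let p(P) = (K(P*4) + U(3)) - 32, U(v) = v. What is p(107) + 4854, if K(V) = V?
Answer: 5253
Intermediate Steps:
p(P) = -29 + 4*P (p(P) = (P*4 + 3) - 32 = (4*P + 3) - 32 = (3 + 4*P) - 32 = -29 + 4*P)
p(107) + 4854 = (-29 + 4*107) + 4854 = (-29 + 428) + 4854 = 399 + 4854 = 5253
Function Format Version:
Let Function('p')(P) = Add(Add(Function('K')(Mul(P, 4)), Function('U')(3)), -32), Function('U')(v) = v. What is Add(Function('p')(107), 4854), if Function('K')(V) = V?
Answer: 5253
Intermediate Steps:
Function('p')(P) = Add(-29, Mul(4, P)) (Function('p')(P) = Add(Add(Mul(P, 4), 3), -32) = Add(Add(Mul(4, P), 3), -32) = Add(Add(3, Mul(4, P)), -32) = Add(-29, Mul(4, P)))
Add(Function('p')(107), 4854) = Add(Add(-29, Mul(4, 107)), 4854) = Add(Add(-29, 428), 4854) = Add(399, 4854) = 5253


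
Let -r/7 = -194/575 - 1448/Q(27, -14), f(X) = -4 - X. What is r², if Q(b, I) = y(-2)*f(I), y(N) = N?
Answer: 84130162704/330625 ≈ 2.5446e+5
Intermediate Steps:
Q(b, I) = 8 + 2*I (Q(b, I) = -2*(-4 - I) = 8 + 2*I)
r = -290052/575 (r = -7*(-194/575 - 1448/(8 + 2*(-14))) = -7*(-194*1/575 - 1448/(8 - 28)) = -7*(-194/575 - 1448/(-20)) = -7*(-194/575 - 1448*(-1/20)) = -7*(-194/575 + 362/5) = -7*41436/575 = -290052/575 ≈ -504.44)
r² = (-290052/575)² = 84130162704/330625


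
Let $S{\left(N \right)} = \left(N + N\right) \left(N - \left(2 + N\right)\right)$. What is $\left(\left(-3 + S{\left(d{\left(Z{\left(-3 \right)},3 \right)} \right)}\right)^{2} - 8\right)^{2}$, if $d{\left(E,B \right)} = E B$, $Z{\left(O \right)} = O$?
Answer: $1168561$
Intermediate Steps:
$d{\left(E,B \right)} = B E$
$S{\left(N \right)} = - 4 N$ ($S{\left(N \right)} = 2 N \left(-2\right) = - 4 N$)
$\left(\left(-3 + S{\left(d{\left(Z{\left(-3 \right)},3 \right)} \right)}\right)^{2} - 8\right)^{2} = \left(\left(-3 - 4 \cdot 3 \left(-3\right)\right)^{2} - 8\right)^{2} = \left(\left(-3 - -36\right)^{2} - 8\right)^{2} = \left(\left(-3 + 36\right)^{2} - 8\right)^{2} = \left(33^{2} - 8\right)^{2} = \left(1089 - 8\right)^{2} = 1081^{2} = 1168561$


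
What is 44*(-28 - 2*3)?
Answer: -1496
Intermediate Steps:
44*(-28 - 2*3) = 44*(-28 - 6) = 44*(-34) = -1496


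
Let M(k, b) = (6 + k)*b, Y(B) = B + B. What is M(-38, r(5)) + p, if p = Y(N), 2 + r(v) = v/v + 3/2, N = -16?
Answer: -48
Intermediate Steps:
Y(B) = 2*B
r(v) = ½ (r(v) = -2 + (v/v + 3/2) = -2 + (1 + 3*(½)) = -2 + (1 + 3/2) = -2 + 5/2 = ½)
M(k, b) = b*(6 + k)
p = -32 (p = 2*(-16) = -32)
M(-38, r(5)) + p = (6 - 38)/2 - 32 = (½)*(-32) - 32 = -16 - 32 = -48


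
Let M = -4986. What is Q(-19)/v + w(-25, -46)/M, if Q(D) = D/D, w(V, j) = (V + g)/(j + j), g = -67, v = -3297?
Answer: -2761/5479614 ≈ -0.00050387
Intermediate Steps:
w(V, j) = (-67 + V)/(2*j) (w(V, j) = (V - 67)/(j + j) = (-67 + V)/((2*j)) = (-67 + V)*(1/(2*j)) = (-67 + V)/(2*j))
Q(D) = 1
Q(-19)/v + w(-25, -46)/M = 1/(-3297) + ((1/2)*(-67 - 25)/(-46))/(-4986) = 1*(-1/3297) + ((1/2)*(-1/46)*(-92))*(-1/4986) = -1/3297 + 1*(-1/4986) = -1/3297 - 1/4986 = -2761/5479614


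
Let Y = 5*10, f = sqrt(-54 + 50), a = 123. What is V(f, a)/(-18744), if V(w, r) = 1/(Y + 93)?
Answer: -1/2680392 ≈ -3.7308e-7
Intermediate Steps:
f = 2*I (f = sqrt(-4) = 2*I ≈ 2.0*I)
Y = 50
V(w, r) = 1/143 (V(w, r) = 1/(50 + 93) = 1/143)
V(f, a)/(-18744) = (1/143)/(-18744) = (1/143)*(-1/18744) = -1/2680392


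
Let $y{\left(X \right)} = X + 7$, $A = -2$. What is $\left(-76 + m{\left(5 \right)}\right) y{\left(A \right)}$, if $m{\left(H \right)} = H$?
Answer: $-355$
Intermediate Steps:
$y{\left(X \right)} = 7 + X$
$\left(-76 + m{\left(5 \right)}\right) y{\left(A \right)} = \left(-76 + 5\right) \left(7 - 2\right) = \left(-71\right) 5 = -355$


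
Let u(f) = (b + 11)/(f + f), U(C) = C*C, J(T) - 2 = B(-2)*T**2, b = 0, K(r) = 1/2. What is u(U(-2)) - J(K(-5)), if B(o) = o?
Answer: -1/8 ≈ -0.12500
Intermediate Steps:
K(r) = 1/2
J(T) = 2 - 2*T**2
U(C) = C**2
u(f) = 11/(2*f) (u(f) = (0 + 11)/(f + f) = 11/((2*f)) = 11*(1/(2*f)) = 11/(2*f))
u(U(-2)) - J(K(-5)) = 11/(2*((-2)**2)) - (2 - 2*(1/2)**2) = (11/2)/4 - (2 - 2*1/4) = (11/2)*(1/4) - (2 - 1/2) = 11/8 - 1*3/2 = 11/8 - 3/2 = -1/8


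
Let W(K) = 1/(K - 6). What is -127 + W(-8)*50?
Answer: -914/7 ≈ -130.57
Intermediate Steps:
W(K) = 1/(-6 + K)
-127 + W(-8)*50 = -127 + 50/(-6 - 8) = -127 + 50/(-14) = -127 - 1/14*50 = -127 - 25/7 = -914/7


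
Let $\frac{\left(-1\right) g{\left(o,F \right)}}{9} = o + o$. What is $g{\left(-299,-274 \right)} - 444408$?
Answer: $-439026$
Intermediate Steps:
$g{\left(o,F \right)} = - 18 o$ ($g{\left(o,F \right)} = - 9 \left(o + o\right) = - 9 \cdot 2 o = - 18 o$)
$g{\left(-299,-274 \right)} - 444408 = \left(-18\right) \left(-299\right) - 444408 = 5382 - 444408 = -439026$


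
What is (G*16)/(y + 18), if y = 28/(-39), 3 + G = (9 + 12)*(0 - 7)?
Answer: -46800/337 ≈ -138.87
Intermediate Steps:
G = -150 (G = -3 + (9 + 12)*(0 - 7) = -3 + 21*(-7) = -3 - 147 = -150)
y = -28/39 (y = 28*(-1/39) = -28/39 ≈ -0.71795)
(G*16)/(y + 18) = (-150*16)/(-28/39 + 18) = -2400/674/39 = -2400*39/674 = -46800/337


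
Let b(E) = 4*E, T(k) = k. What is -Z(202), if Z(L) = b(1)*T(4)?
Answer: -16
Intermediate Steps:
Z(L) = 16 (Z(L) = (4*1)*4 = 4*4 = 16)
-Z(202) = -1*16 = -16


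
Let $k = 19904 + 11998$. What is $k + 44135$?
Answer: $76037$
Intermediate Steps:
$k = 31902$
$k + 44135 = 31902 + 44135 = 76037$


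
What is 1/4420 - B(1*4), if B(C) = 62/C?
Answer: -68509/4420 ≈ -15.500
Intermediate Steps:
1/4420 - B(1*4) = 1/4420 - 62/(1*4) = 1/4420 - 62/4 = 1/4420 - 1*31/2 = 1/4420 - 31/2 = -68509/4420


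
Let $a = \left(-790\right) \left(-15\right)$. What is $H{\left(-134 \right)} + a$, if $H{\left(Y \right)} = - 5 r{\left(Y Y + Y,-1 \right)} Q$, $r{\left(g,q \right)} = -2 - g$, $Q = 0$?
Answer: $11850$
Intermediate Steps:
$a = 11850$
$H{\left(Y \right)} = 0$ ($H{\left(Y \right)} = - 5 \left(-2 - \left(Y Y + Y\right)\right) 0 = - 5 \left(-2 - \left(Y^{2} + Y\right)\right) 0 = - 5 \left(-2 - \left(Y + Y^{2}\right)\right) 0 = - 5 \left(-2 - Y - Y^{2}\right) 0 = \left(10 + 5 Y + 5 Y^{2}\right) 0 = 0$)
$H{\left(-134 \right)} + a = 0 + 11850 = 11850$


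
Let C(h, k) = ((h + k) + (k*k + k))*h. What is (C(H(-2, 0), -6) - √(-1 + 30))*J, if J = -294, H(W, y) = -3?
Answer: 18522 + 294*√29 ≈ 20105.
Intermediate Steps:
C(h, k) = h*(h + k² + 2*k) (C(h, k) = ((h + k) + (k² + k))*h = ((h + k) + (k + k²))*h = (h + k² + 2*k)*h = h*(h + k² + 2*k))
(C(H(-2, 0), -6) - √(-1 + 30))*J = (-3*(-3 + (-6)² + 2*(-6)) - √(-1 + 30))*(-294) = (-3*(-3 + 36 - 12) - √29)*(-294) = (-3*21 - √29)*(-294) = (-63 - √29)*(-294) = 18522 + 294*√29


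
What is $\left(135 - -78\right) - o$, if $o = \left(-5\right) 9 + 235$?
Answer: $23$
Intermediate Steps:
$o = 190$ ($o = -45 + 235 = 190$)
$\left(135 - -78\right) - o = \left(135 - -78\right) - 190 = \left(135 + 78\right) - 190 = 213 - 190 = 23$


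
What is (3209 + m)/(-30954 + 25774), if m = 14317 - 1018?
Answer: -4127/1295 ≈ -3.1869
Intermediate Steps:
m = 13299
(3209 + m)/(-30954 + 25774) = (3209 + 13299)/(-30954 + 25774) = 16508/(-5180) = 16508*(-1/5180) = -4127/1295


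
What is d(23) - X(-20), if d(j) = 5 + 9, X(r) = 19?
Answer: -5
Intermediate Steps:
d(j) = 14
d(23) - X(-20) = 14 - 1*19 = 14 - 19 = -5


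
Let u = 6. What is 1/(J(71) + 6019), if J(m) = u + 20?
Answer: 1/6045 ≈ 0.00016543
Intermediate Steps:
J(m) = 26 (J(m) = 6 + 20 = 26)
1/(J(71) + 6019) = 1/(26 + 6019) = 1/6045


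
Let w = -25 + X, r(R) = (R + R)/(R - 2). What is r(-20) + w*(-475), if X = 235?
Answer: -1097230/11 ≈ -99748.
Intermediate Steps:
r(R) = 2*R/(-2 + R) (r(R) = (2*R)/(-2 + R) = 2*R/(-2 + R))
w = 210 (w = -25 + 235 = 210)
r(-20) + w*(-475) = 2*(-20)/(-2 - 20) + 210*(-475) = 2*(-20)/(-22) - 99750 = 2*(-20)*(-1/22) - 99750 = 20/11 - 99750 = -1097230/11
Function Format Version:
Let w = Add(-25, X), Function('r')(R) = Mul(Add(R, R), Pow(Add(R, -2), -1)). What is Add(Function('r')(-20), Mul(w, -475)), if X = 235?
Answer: Rational(-1097230, 11) ≈ -99748.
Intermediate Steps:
Function('r')(R) = Mul(2, R, Pow(Add(-2, R), -1)) (Function('r')(R) = Mul(Mul(2, R), Pow(Add(-2, R), -1)) = Mul(2, R, Pow(Add(-2, R), -1)))
w = 210 (w = Add(-25, 235) = 210)
Add(Function('r')(-20), Mul(w, -475)) = Add(Mul(2, -20, Pow(Add(-2, -20), -1)), Mul(210, -475)) = Add(Mul(2, -20, Pow(-22, -1)), -99750) = Add(Mul(2, -20, Rational(-1, 22)), -99750) = Add(Rational(20, 11), -99750) = Rational(-1097230, 11)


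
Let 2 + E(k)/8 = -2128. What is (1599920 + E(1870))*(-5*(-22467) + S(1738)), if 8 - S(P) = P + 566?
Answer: 174178532320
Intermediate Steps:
S(P) = -558 - P (S(P) = 8 - (P + 566) = 8 - (566 + P) = 8 + (-566 - P) = -558 - P)
E(k) = -17040 (E(k) = -16 + 8*(-2128) = -16 - 17024 = -17040)
(1599920 + E(1870))*(-5*(-22467) + S(1738)) = (1599920 - 17040)*(-5*(-22467) + (-558 - 1*1738)) = 1582880*(112335 + (-558 - 1738)) = 1582880*(112335 - 2296) = 1582880*110039 = 174178532320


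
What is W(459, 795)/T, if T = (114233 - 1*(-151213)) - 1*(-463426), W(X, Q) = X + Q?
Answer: 627/364436 ≈ 0.0017205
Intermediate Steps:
W(X, Q) = Q + X
T = 728872 (T = (114233 + 151213) + 463426 = 265446 + 463426 = 728872)
W(459, 795)/T = (795 + 459)/728872 = 1254*(1/728872) = 627/364436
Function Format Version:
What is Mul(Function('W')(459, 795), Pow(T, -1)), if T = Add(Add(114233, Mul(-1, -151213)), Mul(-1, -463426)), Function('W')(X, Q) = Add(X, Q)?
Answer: Rational(627, 364436) ≈ 0.0017205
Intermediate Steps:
Function('W')(X, Q) = Add(Q, X)
T = 728872 (T = Add(Add(114233, 151213), 463426) = Add(265446, 463426) = 728872)
Mul(Function('W')(459, 795), Pow(T, -1)) = Mul(Add(795, 459), Pow(728872, -1)) = Mul(1254, Rational(1, 728872)) = Rational(627, 364436)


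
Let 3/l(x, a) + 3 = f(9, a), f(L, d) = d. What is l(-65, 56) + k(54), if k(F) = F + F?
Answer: 5727/53 ≈ 108.06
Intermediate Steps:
l(x, a) = 3/(-3 + a)
k(F) = 2*F
l(-65, 56) + k(54) = 3/(-3 + 56) + 2*54 = 3/53 + 108 = 5727/53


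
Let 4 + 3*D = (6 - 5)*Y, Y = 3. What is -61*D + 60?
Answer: 241/3 ≈ 80.333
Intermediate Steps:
D = -1/3 (D = -4/3 + ((6 - 5)*3)/3 = -4/3 + (1*3)/3 = -4/3 + (1/3)*3 = -4/3 + 1 = -1/3 ≈ -0.33333)
-61*D + 60 = -61*(-1/3) + 60 = 61/3 + 60 = 241/3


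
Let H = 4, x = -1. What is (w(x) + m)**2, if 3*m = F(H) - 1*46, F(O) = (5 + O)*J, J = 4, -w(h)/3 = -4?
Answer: 676/9 ≈ 75.111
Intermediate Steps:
w(h) = 12 (w(h) = -3*(-4) = 12)
F(O) = 20 + 4*O (F(O) = (5 + O)*4 = 20 + 4*O)
m = -10/3 (m = ((20 + 4*4) - 1*46)/3 = ((20 + 16) - 46)/3 = (36 - 46)/3 = (1/3)*(-10) = -10/3 ≈ -3.3333)
(w(x) + m)**2 = (12 - 10/3)**2 = (26/3)**2 = 676/9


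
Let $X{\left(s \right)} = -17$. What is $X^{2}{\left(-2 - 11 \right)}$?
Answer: $289$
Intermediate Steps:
$X^{2}{\left(-2 - 11 \right)} = \left(-17\right)^{2} = 289$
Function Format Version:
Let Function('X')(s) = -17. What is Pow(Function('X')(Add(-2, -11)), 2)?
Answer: 289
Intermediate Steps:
Pow(Function('X')(Add(-2, -11)), 2) = Pow(-17, 2) = 289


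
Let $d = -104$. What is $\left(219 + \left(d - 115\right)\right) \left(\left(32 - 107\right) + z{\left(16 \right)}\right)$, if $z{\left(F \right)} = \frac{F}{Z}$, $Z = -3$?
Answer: $0$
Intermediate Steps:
$z{\left(F \right)} = - \frac{F}{3}$ ($z{\left(F \right)} = \frac{F}{-3} = F \left(- \frac{1}{3}\right) = - \frac{F}{3}$)
$\left(219 + \left(d - 115\right)\right) \left(\left(32 - 107\right) + z{\left(16 \right)}\right) = \left(219 - 219\right) \left(\left(32 - 107\right) - \frac{16}{3}\right) = \left(219 - 219\right) \left(-75 - \frac{16}{3}\right) = 0 \left(- \frac{241}{3}\right) = 0$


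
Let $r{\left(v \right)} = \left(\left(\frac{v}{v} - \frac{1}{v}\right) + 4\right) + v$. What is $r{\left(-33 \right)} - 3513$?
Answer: $- \frac{116852}{33} \approx -3541.0$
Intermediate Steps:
$r{\left(v \right)} = 5 + v - \frac{1}{v}$ ($r{\left(v \right)} = \left(\left(1 - \frac{1}{v}\right) + 4\right) + v = \left(5 - \frac{1}{v}\right) + v = 5 + v - \frac{1}{v}$)
$r{\left(-33 \right)} - 3513 = \left(5 - 33 - \frac{1}{-33}\right) - 3513 = \left(5 - 33 - - \frac{1}{33}\right) - 3513 = \left(5 - 33 + \frac{1}{33}\right) - 3513 = - \frac{923}{33} - 3513 = - \frac{116852}{33}$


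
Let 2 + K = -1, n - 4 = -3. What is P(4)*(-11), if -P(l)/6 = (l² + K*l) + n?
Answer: 330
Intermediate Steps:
n = 1 (n = 4 - 3 = 1)
K = -3 (K = -2 - 1 = -3)
P(l) = -6 - 6*l² + 18*l (P(l) = -6*((l² - 3*l) + 1) = -6*(1 + l² - 3*l) = -6 - 6*l² + 18*l)
P(4)*(-11) = (-6 - 6*4² + 18*4)*(-11) = (-6 - 6*16 + 72)*(-11) = (-6 - 96 + 72)*(-11) = -30*(-11) = 330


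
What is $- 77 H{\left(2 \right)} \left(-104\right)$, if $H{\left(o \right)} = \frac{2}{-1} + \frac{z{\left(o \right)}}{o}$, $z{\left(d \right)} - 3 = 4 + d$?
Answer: $20020$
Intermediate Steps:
$z{\left(d \right)} = 7 + d$ ($z{\left(d \right)} = 3 + \left(4 + d\right) = 7 + d$)
$H{\left(o \right)} = -2 + \frac{7 + o}{o}$ ($H{\left(o \right)} = \frac{2}{-1} + \frac{7 + o}{o} = 2 \left(-1\right) + \frac{7 + o}{o} = -2 + \frac{7 + o}{o}$)
$- 77 H{\left(2 \right)} \left(-104\right) = - 77 \frac{7 - 2}{2} \left(-104\right) = - 77 \cdot \frac{1}{2} \cdot 5 \left(-104\right) = \left(-77\right) \frac{5}{2} \left(-104\right) = \left(- \frac{385}{2}\right) \left(-104\right) = 20020$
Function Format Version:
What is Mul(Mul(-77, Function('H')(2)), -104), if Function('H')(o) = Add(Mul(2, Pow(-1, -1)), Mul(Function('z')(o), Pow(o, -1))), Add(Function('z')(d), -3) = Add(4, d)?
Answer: 20020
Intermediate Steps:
Function('z')(d) = Add(7, d) (Function('z')(d) = Add(3, Add(4, d)) = Add(7, d))
Function('H')(o) = Add(-2, Mul(Pow(o, -1), Add(7, o))) (Function('H')(o) = Add(Mul(2, Pow(-1, -1)), Mul(Add(7, o), Pow(o, -1))) = Add(Mul(2, -1), Mul(Pow(o, -1), Add(7, o))) = Add(-2, Mul(Pow(o, -1), Add(7, o))))
Mul(Mul(-77, Function('H')(2)), -104) = Mul(Mul(-77, Mul(Pow(2, -1), Add(7, Mul(-1, 2)))), -104) = Mul(Mul(-77, Mul(Rational(1, 2), Add(7, -2))), -104) = Mul(Mul(-77, Mul(Rational(1, 2), 5)), -104) = Mul(Mul(-77, Rational(5, 2)), -104) = Mul(Rational(-385, 2), -104) = 20020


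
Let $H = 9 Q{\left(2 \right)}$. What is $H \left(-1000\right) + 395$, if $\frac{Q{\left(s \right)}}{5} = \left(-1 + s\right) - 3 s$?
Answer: $225395$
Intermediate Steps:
$Q{\left(s \right)} = -5 - 10 s$ ($Q{\left(s \right)} = 5 \left(\left(-1 + s\right) - 3 s\right) = 5 \left(-1 - 2 s\right) = -5 - 10 s$)
$H = -225$ ($H = 9 \left(-5 - 20\right) = 9 \left(-25\right) = -225$)
$H \left(-1000\right) + 395 = \left(-225\right) \left(-1000\right) + 395 = 225000 + 395 = 225395$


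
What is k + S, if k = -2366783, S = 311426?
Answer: -2055357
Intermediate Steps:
k + S = -2366783 + 311426 = -2055357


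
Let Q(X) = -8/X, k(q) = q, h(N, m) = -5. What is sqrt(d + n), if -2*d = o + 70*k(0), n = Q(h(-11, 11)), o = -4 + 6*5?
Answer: I*sqrt(285)/5 ≈ 3.3764*I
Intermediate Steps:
o = 26 (o = -4 + 30 = 26)
n = 8/5 (n = -8/(-5) = -8*(-1/5) = 8/5 ≈ 1.6000)
d = -13 (d = -(26 + 70*0)/2 = -(26 + 0)/2 = -1/2*26 = -13)
sqrt(d + n) = sqrt(-13 + 8/5) = sqrt(-57/5) = I*sqrt(285)/5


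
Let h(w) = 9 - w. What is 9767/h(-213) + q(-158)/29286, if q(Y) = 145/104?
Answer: 4957968973/112692528 ≈ 43.996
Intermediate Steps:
q(Y) = 145/104 (q(Y) = 145*(1/104) = 145/104)
9767/h(-213) + q(-158)/29286 = 9767/(9 - 1*(-213)) + (145/104)/29286 = 9767/(9 + 213) + (145/104)*(1/29286) = 9767/222 + 145/3045744 = 4957968973/112692528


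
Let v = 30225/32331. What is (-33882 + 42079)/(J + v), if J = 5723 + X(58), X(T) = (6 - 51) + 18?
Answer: 6795313/4722759 ≈ 1.4388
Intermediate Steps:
X(T) = -27 (X(T) = -45 + 18 = -27)
J = 5696 (J = 5723 - 27 = 5696)
v = 775/829 (v = 30225*(1/32331) = 775/829 ≈ 0.93486)
(-33882 + 42079)/(J + v) = (-33882 + 42079)/(5696 + 775/829) = 8197/(4722759/829) = 8197*(829/4722759) = 6795313/4722759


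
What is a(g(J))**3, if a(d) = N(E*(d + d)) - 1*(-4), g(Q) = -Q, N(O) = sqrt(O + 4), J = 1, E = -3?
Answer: (4 + sqrt(10))**3 ≈ 367.41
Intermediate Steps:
N(O) = sqrt(4 + O)
a(d) = 4 + sqrt(4 - 6*d) (a(d) = sqrt(4 - 3*(d + d)) - 1*(-4) = sqrt(4 - 6*d) + 4 = 4 + sqrt(4 - 6*d))
a(g(J))**3 = (4 + sqrt(4 - (-6)))**3 = (4 + sqrt(4 - 6*(-1)))**3 = (4 + sqrt(4 + 6))**3 = (4 + sqrt(10))**3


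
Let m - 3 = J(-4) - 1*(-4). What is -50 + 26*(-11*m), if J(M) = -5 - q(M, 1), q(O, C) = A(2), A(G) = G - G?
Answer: -622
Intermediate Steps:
A(G) = 0
q(O, C) = 0
J(M) = -5 (J(M) = -5 - 1*0 = -5 + 0 = -5)
m = 2 (m = 3 + (-5 - 1*(-4)) = 3 + (-5 + 4) = 3 - 1 = 2)
-50 + 26*(-11*m) = -50 + 26*(-11*2) = -50 + 26*(-22) = -50 - 572 = -622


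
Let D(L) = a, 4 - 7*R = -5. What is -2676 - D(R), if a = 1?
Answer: -2677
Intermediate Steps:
R = 9/7 (R = 4/7 - 1/7*(-5) = 4/7 + 5/7 = 9/7 ≈ 1.2857)
D(L) = 1
-2676 - D(R) = -2676 - 1*1 = -2676 - 1 = -2677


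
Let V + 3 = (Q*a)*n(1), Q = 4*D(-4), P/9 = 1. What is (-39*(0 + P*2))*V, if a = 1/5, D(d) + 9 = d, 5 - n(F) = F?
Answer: 156546/5 ≈ 31309.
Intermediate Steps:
P = 9 (P = 9*1 = 9)
n(F) = 5 - F
D(d) = -9 + d
a = 1/5 (a = 1*(1/5) = 1/5 ≈ 0.20000)
Q = -52 (Q = 4*(-9 - 4) = 4*(-13) = -52)
V = -223/5 (V = -3 + (-52*1/5)*(5 - 1*1) = -3 - 52*(5 - 1)/5 = -3 - 52/5*4 = -3 - 208/5 = -223/5 ≈ -44.600)
(-39*(0 + P*2))*V = -39*(0 + 9*2)*(-223/5) = -39*(0 + 18)*(-223/5) = -39*18*(-223/5) = -702*(-223/5) = 156546/5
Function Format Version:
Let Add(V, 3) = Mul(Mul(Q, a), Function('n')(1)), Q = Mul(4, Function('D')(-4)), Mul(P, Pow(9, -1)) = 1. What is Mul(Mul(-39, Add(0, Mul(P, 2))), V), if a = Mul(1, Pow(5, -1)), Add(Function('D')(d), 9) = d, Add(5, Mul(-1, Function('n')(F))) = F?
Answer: Rational(156546, 5) ≈ 31309.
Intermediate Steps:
P = 9 (P = Mul(9, 1) = 9)
Function('n')(F) = Add(5, Mul(-1, F))
Function('D')(d) = Add(-9, d)
a = Rational(1, 5) (a = Mul(1, Rational(1, 5)) = Rational(1, 5) ≈ 0.20000)
Q = -52 (Q = Mul(4, Add(-9, -4)) = Mul(4, -13) = -52)
V = Rational(-223, 5) (V = Add(-3, Mul(Mul(-52, Rational(1, 5)), Add(5, Mul(-1, 1)))) = Add(-3, Mul(Rational(-52, 5), Add(5, -1))) = Add(-3, Mul(Rational(-52, 5), 4)) = Add(-3, Rational(-208, 5)) = Rational(-223, 5) ≈ -44.600)
Mul(Mul(-39, Add(0, Mul(P, 2))), V) = Mul(Mul(-39, Add(0, Mul(9, 2))), Rational(-223, 5)) = Mul(Mul(-39, Add(0, 18)), Rational(-223, 5)) = Mul(Mul(-39, 18), Rational(-223, 5)) = Mul(-702, Rational(-223, 5)) = Rational(156546, 5)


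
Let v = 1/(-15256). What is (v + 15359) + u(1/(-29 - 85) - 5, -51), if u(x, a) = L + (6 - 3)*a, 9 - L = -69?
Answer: 233172703/15256 ≈ 15284.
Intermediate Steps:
v = -1/15256 ≈ -6.5548e-5
L = 78 (L = 9 - 1*(-69) = 9 + 69 = 78)
u(x, a) = 78 + 3*a (u(x, a) = 78 + (6 - 3)*a = 78 + 3*a)
(v + 15359) + u(1/(-29 - 85) - 5, -51) = (-1/15256 + 15359) + (78 + 3*(-51)) = 234316903/15256 + (78 - 153) = 234316903/15256 - 75 = 233172703/15256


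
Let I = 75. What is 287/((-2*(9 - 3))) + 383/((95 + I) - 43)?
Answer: -31853/1524 ≈ -20.901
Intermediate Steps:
287/((-2*(9 - 3))) + 383/((95 + I) - 43) = 287/((-2*(9 - 3))) + 383/((95 + 75) - 43) = 287/((-2*6)) + 383/(170 - 43) = 287/(-12) + 383/127 = 287*(-1/12) + 383*(1/127) = -287/12 + 383/127 = -31853/1524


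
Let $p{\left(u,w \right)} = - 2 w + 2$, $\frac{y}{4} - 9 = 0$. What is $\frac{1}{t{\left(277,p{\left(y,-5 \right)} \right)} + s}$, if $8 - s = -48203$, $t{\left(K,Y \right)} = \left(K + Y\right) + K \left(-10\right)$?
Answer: $\frac{1}{45730} \approx 2.1867 \cdot 10^{-5}$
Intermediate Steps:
$y = 36$ ($y = 36 + 4 \cdot 0 = 36 + 0 = 36$)
$p{\left(u,w \right)} = 2 - 2 w$
$t{\left(K,Y \right)} = Y - 9 K$ ($t{\left(K,Y \right)} = \left(K + Y\right) - 10 K = Y - 9 K$)
$s = 48211$ ($s = 8 - -48203 = 8 + 48203 = 48211$)
$\frac{1}{t{\left(277,p{\left(y,-5 \right)} \right)} + s} = \frac{1}{\left(\left(2 - -10\right) - 2493\right) + 48211} = \frac{1}{\left(\left(2 + 10\right) - 2493\right) + 48211} = \frac{1}{\left(12 - 2493\right) + 48211} = \frac{1}{-2481 + 48211} = \frac{1}{45730}$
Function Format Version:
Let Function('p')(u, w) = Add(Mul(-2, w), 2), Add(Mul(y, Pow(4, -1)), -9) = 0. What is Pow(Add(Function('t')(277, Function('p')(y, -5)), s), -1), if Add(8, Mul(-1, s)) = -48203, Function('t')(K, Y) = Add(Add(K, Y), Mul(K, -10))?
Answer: Rational(1, 45730) ≈ 2.1867e-5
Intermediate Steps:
y = 36 (y = Add(36, Mul(4, 0)) = Add(36, 0) = 36)
Function('p')(u, w) = Add(2, Mul(-2, w))
Function('t')(K, Y) = Add(Y, Mul(-9, K)) (Function('t')(K, Y) = Add(Add(K, Y), Mul(-10, K)) = Add(Y, Mul(-9, K)))
s = 48211 (s = Add(8, Mul(-1, -48203)) = Add(8, 48203) = 48211)
Pow(Add(Function('t')(277, Function('p')(y, -5)), s), -1) = Pow(Add(Add(Add(2, Mul(-2, -5)), Mul(-9, 277)), 48211), -1) = Pow(Add(Add(Add(2, 10), -2493), 48211), -1) = Pow(Add(Add(12, -2493), 48211), -1) = Pow(Add(-2481, 48211), -1) = Pow(45730, -1) = Rational(1, 45730)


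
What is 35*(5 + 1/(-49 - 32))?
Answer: 14140/81 ≈ 174.57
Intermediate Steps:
35*(5 + 1/(-49 - 32)) = 35*(5 + 1/(-81)) = 35*(5 - 1/81) = 35*(404/81) = 14140/81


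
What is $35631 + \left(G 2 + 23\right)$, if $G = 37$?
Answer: $35728$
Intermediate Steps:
$35631 + \left(G 2 + 23\right) = 35631 + \left(37 \cdot 2 + 23\right) = 35631 + \left(74 + 23\right) = 35631 + 97 = 35728$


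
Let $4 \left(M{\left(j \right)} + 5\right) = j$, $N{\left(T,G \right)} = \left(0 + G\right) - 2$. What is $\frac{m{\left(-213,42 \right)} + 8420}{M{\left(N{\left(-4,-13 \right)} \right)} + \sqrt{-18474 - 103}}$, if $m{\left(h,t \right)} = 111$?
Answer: $- \frac{1194340}{298457} - \frac{136496 i \sqrt{18577}}{298457} \approx -4.0017 - 62.334 i$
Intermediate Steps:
$N{\left(T,G \right)} = -2 + G$ ($N{\left(T,G \right)} = G - 2 = -2 + G$)
$M{\left(j \right)} = -5 + \frac{j}{4}$
$\frac{m{\left(-213,42 \right)} + 8420}{M{\left(N{\left(-4,-13 \right)} \right)} + \sqrt{-18474 - 103}} = \frac{111 + 8420}{\left(-5 + \frac{-2 - 13}{4}\right) + \sqrt{-18474 - 103}} = \frac{8531}{\left(-5 + \frac{1}{4} \left(-15\right)\right) + \sqrt{-18474 - 103}} = \frac{8531}{\left(-5 - \frac{15}{4}\right) + \sqrt{-18577}} = \frac{8531}{- \frac{35}{4} + i \sqrt{18577}}$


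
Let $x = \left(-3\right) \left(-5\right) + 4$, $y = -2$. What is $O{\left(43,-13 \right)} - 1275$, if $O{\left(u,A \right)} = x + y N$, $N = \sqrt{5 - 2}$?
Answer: $-1256 - 2 \sqrt{3} \approx -1259.5$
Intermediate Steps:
$N = \sqrt{3} \approx 1.732$
$x = 19$ ($x = 15 + 4 = 19$)
$O{\left(u,A \right)} = 19 - 2 \sqrt{3}$
$O{\left(43,-13 \right)} - 1275 = \left(19 - 2 \sqrt{3}\right) - 1275 = -1256 - 2 \sqrt{3}$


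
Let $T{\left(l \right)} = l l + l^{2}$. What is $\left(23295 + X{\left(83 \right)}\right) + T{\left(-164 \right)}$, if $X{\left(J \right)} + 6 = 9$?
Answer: $77090$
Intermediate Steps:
$X{\left(J \right)} = 3$ ($X{\left(J \right)} = -6 + 9 = 3$)
$T{\left(l \right)} = 2 l^{2}$ ($T{\left(l \right)} = l^{2} + l^{2} = 2 l^{2}$)
$\left(23295 + X{\left(83 \right)}\right) + T{\left(-164 \right)} = \left(23295 + 3\right) + 2 \left(-164\right)^{2} = 23298 + 2 \cdot 26896 = 23298 + 53792 = 77090$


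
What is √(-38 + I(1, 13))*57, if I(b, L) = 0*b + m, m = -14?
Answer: 114*I*√13 ≈ 411.03*I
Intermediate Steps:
I(b, L) = -14 (I(b, L) = 0*b - 14 = 0 - 14 = -14)
√(-38 + I(1, 13))*57 = √(-38 - 14)*57 = √(-52)*57 = (2*I*√13)*57 = 114*I*√13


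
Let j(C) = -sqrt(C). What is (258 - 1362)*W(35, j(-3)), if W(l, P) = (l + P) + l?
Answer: -77280 + 1104*I*sqrt(3) ≈ -77280.0 + 1912.2*I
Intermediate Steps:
W(l, P) = P + 2*l (W(l, P) = (P + l) + l = P + 2*l)
(258 - 1362)*W(35, j(-3)) = (258 - 1362)*(-sqrt(-3) + 2*35) = -1104*(-I*sqrt(3) + 70) = -1104*(70 - I*sqrt(3)) = -77280 + 1104*I*sqrt(3)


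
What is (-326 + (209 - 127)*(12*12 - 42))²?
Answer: 64609444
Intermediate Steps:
(-326 + (209 - 127)*(12*12 - 42))² = (-326 + 82*(144 - 42))² = (-326 + 82*102)² = (-326 + 8364)² = 8038² = 64609444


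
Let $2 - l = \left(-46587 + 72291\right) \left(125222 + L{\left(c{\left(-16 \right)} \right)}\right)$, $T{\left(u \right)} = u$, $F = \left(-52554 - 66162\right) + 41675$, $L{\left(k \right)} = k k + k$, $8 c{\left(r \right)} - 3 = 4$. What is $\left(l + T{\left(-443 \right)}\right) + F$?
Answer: $- \frac{25750607525}{8} \approx -3.2188 \cdot 10^{9}$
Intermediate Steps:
$c{\left(r \right)} = \frac{7}{8}$ ($c{\left(r \right)} = \frac{3}{8} + \frac{1}{8} \cdot 4 = \frac{3}{8} + \frac{1}{2} = \frac{7}{8}$)
$L{\left(k \right)} = k + k^{2}$ ($L{\left(k \right)} = k^{2} + k = k + k^{2}$)
$F = -77041$ ($F = -118716 + 41675 = -77041$)
$l = - \frac{25749987653}{8}$ ($l = 2 - \left(-46587 + 72291\right) \left(125222 + \frac{7 \left(1 + \frac{7}{8}\right)}{8}\right) = 2 - 25704 \left(125222 + \frac{7}{8} \cdot \frac{15}{8}\right) = 2 - 25704 \left(125222 + \frac{105}{64}\right) = 2 - 25704 \cdot \frac{8014313}{64} = 2 - \frac{25749987669}{8} = - \frac{25749987653}{8} \approx -3.2187 \cdot 10^{9}$)
$\left(l + T{\left(-443 \right)}\right) + F = \left(- \frac{25749987653}{8} - 443\right) - 77041 = - \frac{25749991197}{8} - 77041 = - \frac{25750607525}{8}$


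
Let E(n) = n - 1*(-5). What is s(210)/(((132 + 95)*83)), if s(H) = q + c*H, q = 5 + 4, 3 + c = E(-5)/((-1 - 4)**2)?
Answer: -621/18841 ≈ -0.032960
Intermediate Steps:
E(n) = 5 + n (E(n) = n + 5 = 5 + n)
c = -3 (c = -3 + (5 - 5)/((-1 - 4)**2) = -3 + 0/((-5)**2) = -3 + 0/25 = -3 + 0*(1/25) = -3 + 0 = -3)
q = 9
s(H) = 9 - 3*H
s(210)/(((132 + 95)*83)) = (9 - 3*210)/(((132 + 95)*83)) = (9 - 630)/((227*83)) = -621/18841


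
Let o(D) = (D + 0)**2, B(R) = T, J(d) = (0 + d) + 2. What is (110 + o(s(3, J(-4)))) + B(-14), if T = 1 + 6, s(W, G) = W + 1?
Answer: 133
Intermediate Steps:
J(d) = 2 + d (J(d) = d + 2 = 2 + d)
s(W, G) = 1 + W
T = 7
B(R) = 7
o(D) = D**2
(110 + o(s(3, J(-4)))) + B(-14) = (110 + (1 + 3)**2) + 7 = (110 + 4**2) + 7 = (110 + 16) + 7 = 126 + 7 = 133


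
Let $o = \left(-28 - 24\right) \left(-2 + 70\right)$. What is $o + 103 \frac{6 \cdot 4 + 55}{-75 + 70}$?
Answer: $- \frac{25817}{5} \approx -5163.4$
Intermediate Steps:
$o = -3536$ ($o = \left(-52\right) 68 = -3536$)
$o + 103 \frac{6 \cdot 4 + 55}{-75 + 70} = -3536 + 103 \frac{6 \cdot 4 + 55}{-75 + 70} = -3536 + 103 \frac{24 + 55}{-5} = -3536 + 103 \cdot 79 \left(- \frac{1}{5}\right) = -3536 + 103 \left(- \frac{79}{5}\right) = -3536 - \frac{8137}{5} = - \frac{25817}{5}$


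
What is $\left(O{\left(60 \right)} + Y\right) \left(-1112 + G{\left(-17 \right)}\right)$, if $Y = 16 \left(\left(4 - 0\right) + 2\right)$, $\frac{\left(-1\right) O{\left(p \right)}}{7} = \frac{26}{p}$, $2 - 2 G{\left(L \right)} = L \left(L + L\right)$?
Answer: $- \frac{390460}{3} \approx -1.3015 \cdot 10^{5}$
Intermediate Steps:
$G{\left(L \right)} = 1 - L^{2}$ ($G{\left(L \right)} = 1 - \frac{L \left(L + L\right)}{2} = 1 - \frac{L 2 L}{2} = 1 - \frac{2 L^{2}}{2} = 1 - L^{2}$)
$O{\left(p \right)} = - \frac{182}{p}$ ($O{\left(p \right)} = - 7 \frac{26}{p} = - \frac{182}{p}$)
$Y = 96$ ($Y = 16 \left(\left(4 + 0\right) + 2\right) = 16 \left(4 + 2\right) = 16 \cdot 6 = 96$)
$\left(O{\left(60 \right)} + Y\right) \left(-1112 + G{\left(-17 \right)}\right) = \left(- \frac{182}{60} + 96\right) \left(-1112 + \left(1 - \left(-17\right)^{2}\right)\right) = \left(\left(-182\right) \frac{1}{60} + 96\right) \left(-1112 + \left(1 - 289\right)\right) = \left(- \frac{91}{30} + 96\right) \left(-1112 + \left(1 - 289\right)\right) = \frac{2789 \left(-1112 - 288\right)}{30} = \frac{2789}{30} \left(-1400\right) = - \frac{390460}{3}$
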